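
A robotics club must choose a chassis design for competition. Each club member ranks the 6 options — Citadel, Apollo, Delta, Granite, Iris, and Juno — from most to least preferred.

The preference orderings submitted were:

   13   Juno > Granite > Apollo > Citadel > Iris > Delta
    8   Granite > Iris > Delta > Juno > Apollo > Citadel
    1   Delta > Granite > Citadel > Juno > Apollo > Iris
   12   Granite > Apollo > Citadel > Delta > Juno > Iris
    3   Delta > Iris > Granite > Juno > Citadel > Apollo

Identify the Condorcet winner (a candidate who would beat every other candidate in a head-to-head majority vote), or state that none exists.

Granite

Head-to-head results (37 voters total):
Citadel vs Apollo: Apollo wins 33–4.
Citadel vs Delta: Citadel wins 25–12.
Citadel vs Granite: Granite wins 37–0.
Citadel vs Iris: Citadel wins 26–11.
Citadel vs Juno: Juno wins 24–13.
Apollo vs Delta: Apollo wins 25–12.
Apollo vs Granite: Granite wins 37–0.
Apollo vs Iris: Apollo wins 26–11.
Apollo vs Juno: Juno wins 25–12.
Delta vs Granite: Granite wins 33–4.
Delta vs Iris: Iris wins 21–16.
Delta vs Juno: Delta wins 24–13.
Granite vs Iris: Granite wins 34–3.
Granite vs Juno: Granite wins 24–13.
Iris vs Juno: Juno wins 26–11.
Granite beats each rival — Citadel (37–0), Apollo (37–0), Delta (33–4), Iris (34–3), Juno (24–13) — so Granite is the Condorcet winner.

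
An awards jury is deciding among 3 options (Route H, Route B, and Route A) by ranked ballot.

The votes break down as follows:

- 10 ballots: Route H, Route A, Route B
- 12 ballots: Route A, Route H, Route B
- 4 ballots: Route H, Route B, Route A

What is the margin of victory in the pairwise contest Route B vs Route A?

18

Ballots ranking Route B above Route A: 4.
Ballots ranking Route A above Route B: 10+12 = 22.
Route A wins 22–4, a margin of 18.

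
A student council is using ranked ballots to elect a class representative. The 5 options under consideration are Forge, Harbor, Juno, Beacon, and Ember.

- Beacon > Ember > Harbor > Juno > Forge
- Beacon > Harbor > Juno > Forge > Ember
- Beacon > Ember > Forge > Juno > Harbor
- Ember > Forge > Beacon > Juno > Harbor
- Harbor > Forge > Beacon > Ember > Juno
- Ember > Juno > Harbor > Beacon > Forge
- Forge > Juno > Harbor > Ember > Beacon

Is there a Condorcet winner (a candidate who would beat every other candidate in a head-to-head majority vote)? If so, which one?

Head-to-head results (7 voters total):
Forge vs Harbor: Harbor wins 4–3.
Forge vs Juno: Forge wins 4–3.
Forge vs Beacon: Beacon wins 4–3.
Forge vs Ember: Ember wins 4–3.
Harbor vs Juno: Juno wins 4–3.
Harbor vs Beacon: Beacon wins 4–3.
Harbor vs Ember: Ember wins 4–3.
Juno vs Beacon: Beacon wins 5–2.
Juno vs Ember: Ember wins 5–2.
Beacon vs Ember: Beacon wins 4–3.
Beacon beats each rival — Forge (4–3), Harbor (4–3), Juno (5–2), Ember (4–3) — so Beacon is the Condorcet winner.

Beacon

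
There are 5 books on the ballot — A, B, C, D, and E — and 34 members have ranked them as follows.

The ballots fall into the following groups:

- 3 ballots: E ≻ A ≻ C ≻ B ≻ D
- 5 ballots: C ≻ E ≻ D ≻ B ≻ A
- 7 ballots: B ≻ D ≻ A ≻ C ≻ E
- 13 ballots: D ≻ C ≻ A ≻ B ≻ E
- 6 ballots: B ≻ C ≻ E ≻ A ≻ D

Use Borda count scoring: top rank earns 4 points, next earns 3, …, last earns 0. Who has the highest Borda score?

Borda scores:
  A: 3·3 + 5·0 + 7·2 + 13·2 + 6·1 = 55
  B: 3·1 + 5·1 + 7·4 + 13·1 + 6·4 = 73
  C: 3·2 + 5·4 + 7·1 + 13·3 + 6·3 = 90
  D: 3·0 + 5·2 + 7·3 + 13·4 + 6·0 = 83
  E: 3·4 + 5·3 + 7·0 + 13·0 + 6·2 = 39
C has the highest total.

C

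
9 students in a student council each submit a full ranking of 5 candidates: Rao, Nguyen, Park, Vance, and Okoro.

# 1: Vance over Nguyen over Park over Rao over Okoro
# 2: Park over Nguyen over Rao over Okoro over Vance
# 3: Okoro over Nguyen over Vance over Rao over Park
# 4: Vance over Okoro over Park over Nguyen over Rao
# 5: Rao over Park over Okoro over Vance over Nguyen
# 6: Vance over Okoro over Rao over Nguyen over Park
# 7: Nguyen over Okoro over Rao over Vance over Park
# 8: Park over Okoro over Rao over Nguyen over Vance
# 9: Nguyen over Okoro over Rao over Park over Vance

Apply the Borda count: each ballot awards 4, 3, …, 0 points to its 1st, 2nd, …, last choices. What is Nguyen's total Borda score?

20

Borda scores:
  Rao: 1 + 2 + 1 + 0 + 4 + 2 + 2 + 2 + 2 = 16
  Nguyen: 3 + 3 + 3 + 1 + 0 + 1 + 4 + 1 + 4 = 20
  Park: 2 + 4 + 0 + 2 + 3 + 0 + 0 + 4 + 1 = 16
  Vance: 4 + 0 + 2 + 4 + 1 + 4 + 1 + 0 + 0 = 16
  Okoro: 0 + 1 + 4 + 3 + 2 + 3 + 3 + 3 + 3 = 22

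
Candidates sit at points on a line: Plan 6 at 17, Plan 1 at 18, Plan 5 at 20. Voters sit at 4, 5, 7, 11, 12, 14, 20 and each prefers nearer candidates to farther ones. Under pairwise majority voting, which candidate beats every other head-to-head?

Plan 6

With single-peaked preferences on a line, the Condorcet winner is the candidate closest to the median voter.
The median voter (position 11) is closest to Plan 6 at 17.
Check: Plan 6 vs Plan 5 — voters closer to Plan 6: 6 of 7.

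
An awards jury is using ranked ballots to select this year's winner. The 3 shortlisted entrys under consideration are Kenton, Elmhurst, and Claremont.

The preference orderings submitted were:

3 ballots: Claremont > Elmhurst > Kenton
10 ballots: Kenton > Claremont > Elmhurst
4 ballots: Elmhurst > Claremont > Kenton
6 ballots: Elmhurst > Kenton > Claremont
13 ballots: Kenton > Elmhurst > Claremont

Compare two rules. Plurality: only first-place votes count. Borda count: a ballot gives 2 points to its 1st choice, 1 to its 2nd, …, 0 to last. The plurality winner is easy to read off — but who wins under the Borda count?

Plurality first-place counts: Kenton 23, Elmhurst 10, Claremont 3 → Kenton.
Borda totals: Kenton 52, Elmhurst 36, Claremont 20 → Kenton.

Kenton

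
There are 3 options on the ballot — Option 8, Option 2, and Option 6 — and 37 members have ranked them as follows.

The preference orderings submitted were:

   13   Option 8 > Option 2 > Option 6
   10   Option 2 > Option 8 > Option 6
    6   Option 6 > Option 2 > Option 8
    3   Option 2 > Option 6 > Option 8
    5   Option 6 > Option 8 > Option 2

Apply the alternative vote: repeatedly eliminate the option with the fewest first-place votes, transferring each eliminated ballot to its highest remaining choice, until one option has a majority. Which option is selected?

Round 1: Option 8 13, Option 2 13, Option 6 11. Option 6 has the fewest and is eliminated.
Round 2: Option 2 19, Option 8 18. Option 2 has a majority.

Option 2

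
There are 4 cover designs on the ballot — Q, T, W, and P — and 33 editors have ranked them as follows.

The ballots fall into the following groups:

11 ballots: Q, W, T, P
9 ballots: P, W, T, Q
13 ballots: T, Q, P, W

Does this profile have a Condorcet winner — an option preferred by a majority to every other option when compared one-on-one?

No

Head-to-head results (33 voters total):
Q vs T: T wins 22–11.
Q vs W: Q wins 24–9.
Q vs P: Q wins 24–9.
T vs W: W wins 20–13.
T vs P: T wins 24–9.
W vs P: P wins 22–11.
No candidate beats all others: Q beats W beats T beats Q, a majority cycle.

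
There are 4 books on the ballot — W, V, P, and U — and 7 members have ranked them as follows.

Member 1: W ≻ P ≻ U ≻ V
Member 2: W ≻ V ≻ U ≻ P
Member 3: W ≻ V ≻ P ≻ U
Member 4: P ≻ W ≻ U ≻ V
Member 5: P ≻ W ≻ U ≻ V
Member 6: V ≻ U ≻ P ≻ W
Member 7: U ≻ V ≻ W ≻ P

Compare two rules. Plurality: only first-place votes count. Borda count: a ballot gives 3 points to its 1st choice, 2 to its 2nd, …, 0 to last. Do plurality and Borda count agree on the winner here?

Plurality first-place counts: W 3, V 1, P 2, U 1 → W.
Borda totals: W 14, V 9, P 10, U 9 → W.
The two rules agree on W.

Yes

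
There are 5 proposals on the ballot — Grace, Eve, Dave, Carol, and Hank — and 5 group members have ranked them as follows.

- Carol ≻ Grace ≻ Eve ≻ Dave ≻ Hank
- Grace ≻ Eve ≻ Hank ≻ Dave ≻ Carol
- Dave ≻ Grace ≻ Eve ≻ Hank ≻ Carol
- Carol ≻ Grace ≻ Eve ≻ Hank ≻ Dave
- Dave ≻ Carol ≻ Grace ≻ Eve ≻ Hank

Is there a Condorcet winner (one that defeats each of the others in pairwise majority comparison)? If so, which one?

Head-to-head results (5 voters total):
Grace vs Eve: Grace wins 5–0.
Grace vs Dave: Grace wins 3–2.
Grace vs Carol: Carol wins 3–2.
Grace vs Hank: Grace wins 5–0.
Eve vs Dave: Eve wins 3–2.
Eve vs Carol: Carol wins 3–2.
Eve vs Hank: Eve wins 5–0.
Dave vs Carol: Dave wins 3–2.
Dave vs Hank: Dave wins 3–2.
Carol vs Hank: Carol wins 3–2.
No candidate beats all others: Grace beats Dave beats Carol beats Grace, a majority cycle.

There is no Condorcet winner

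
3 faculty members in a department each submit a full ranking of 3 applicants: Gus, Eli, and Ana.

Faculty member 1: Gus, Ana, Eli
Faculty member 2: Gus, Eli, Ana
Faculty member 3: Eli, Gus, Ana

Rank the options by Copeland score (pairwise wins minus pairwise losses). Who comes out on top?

Gus

Pairwise results:
  Gus vs Eli: Gus wins 2–1.
  Gus vs Ana: Gus wins 3–0.
  Eli vs Ana: Eli wins 2–1.
Copeland scores (wins − losses):
  Gus: 2 − 0 = 2
  Eli: 1 − 1 = 0
  Ana: 0 − 2 = -2
Gus has the best Copeland score.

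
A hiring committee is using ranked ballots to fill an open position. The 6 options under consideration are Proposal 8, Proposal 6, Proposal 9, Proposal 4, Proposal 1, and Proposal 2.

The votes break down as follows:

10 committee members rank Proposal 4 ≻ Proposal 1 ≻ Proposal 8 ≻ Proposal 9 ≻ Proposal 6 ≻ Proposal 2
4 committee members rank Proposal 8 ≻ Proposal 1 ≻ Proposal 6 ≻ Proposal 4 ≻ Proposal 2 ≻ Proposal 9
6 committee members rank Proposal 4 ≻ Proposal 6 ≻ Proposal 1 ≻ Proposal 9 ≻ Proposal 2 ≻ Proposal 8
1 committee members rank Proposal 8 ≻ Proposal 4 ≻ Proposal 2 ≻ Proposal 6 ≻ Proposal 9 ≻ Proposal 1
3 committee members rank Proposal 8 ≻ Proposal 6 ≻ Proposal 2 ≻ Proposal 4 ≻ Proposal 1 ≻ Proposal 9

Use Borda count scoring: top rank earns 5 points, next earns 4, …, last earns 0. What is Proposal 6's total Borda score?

60

Borda scores:
  Proposal 8: 10·3 + 4·5 + 6·0 + 5 + 3·5 = 70
  Proposal 6: 10·1 + 4·3 + 6·4 + 2 + 3·4 = 60
  Proposal 9: 10·2 + 4·0 + 6·2 + 1 + 3·0 = 33
  Proposal 4: 10·5 + 4·2 + 6·5 + 4 + 3·2 = 98
  Proposal 1: 10·4 + 4·4 + 6·3 + 0 + 3·1 = 77
  Proposal 2: 10·0 + 4·1 + 6·1 + 3 + 3·3 = 22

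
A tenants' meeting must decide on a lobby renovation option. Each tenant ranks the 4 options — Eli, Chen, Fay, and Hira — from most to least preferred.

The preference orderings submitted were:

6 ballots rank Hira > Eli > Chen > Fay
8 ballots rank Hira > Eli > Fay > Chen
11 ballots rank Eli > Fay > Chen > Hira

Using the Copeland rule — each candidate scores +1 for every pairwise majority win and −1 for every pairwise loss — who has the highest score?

Hira

Pairwise results:
  Eli vs Chen: Eli wins 25–0.
  Eli vs Fay: Eli wins 25–0.
  Eli vs Hira: Hira wins 14–11.
  Chen vs Fay: Fay wins 19–6.
  Chen vs Hira: Hira wins 14–11.
  Fay vs Hira: Hira wins 14–11.
Copeland scores (wins − losses):
  Eli: 2 − 1 = 1
  Chen: 0 − 3 = -3
  Fay: 1 − 2 = -1
  Hira: 3 − 0 = 3
Hira has the best Copeland score.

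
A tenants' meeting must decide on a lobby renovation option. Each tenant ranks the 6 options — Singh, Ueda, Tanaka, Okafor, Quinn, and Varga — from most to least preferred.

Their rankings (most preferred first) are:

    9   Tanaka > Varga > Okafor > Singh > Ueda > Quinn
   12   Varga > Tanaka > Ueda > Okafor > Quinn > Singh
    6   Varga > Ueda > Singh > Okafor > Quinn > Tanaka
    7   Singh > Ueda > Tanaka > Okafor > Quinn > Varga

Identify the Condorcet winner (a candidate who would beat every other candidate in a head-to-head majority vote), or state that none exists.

Head-to-head results (34 voters total):
Singh vs Ueda: Ueda wins 18–16.
Singh vs Tanaka: Tanaka wins 21–13.
Singh vs Okafor: Okafor wins 21–13.
Singh vs Quinn: Singh wins 22–12.
Singh vs Varga: Varga wins 27–7.
Ueda vs Tanaka: Tanaka wins 21–13.
Ueda vs Okafor: Ueda wins 25–9.
Ueda vs Quinn: Ueda wins 34–0.
Ueda vs Varga: Varga wins 27–7.
Tanaka vs Okafor: Tanaka wins 28–6.
Tanaka vs Quinn: Tanaka wins 28–6.
Tanaka vs Varga: Varga wins 18–16.
Okafor vs Quinn: Okafor wins 34–0.
Okafor vs Varga: Varga wins 27–7.
Quinn vs Varga: Varga wins 27–7.
Varga beats each rival — Singh (27–7), Ueda (27–7), Tanaka (18–16), Okafor (27–7), Quinn (27–7) — so Varga is the Condorcet winner.

Varga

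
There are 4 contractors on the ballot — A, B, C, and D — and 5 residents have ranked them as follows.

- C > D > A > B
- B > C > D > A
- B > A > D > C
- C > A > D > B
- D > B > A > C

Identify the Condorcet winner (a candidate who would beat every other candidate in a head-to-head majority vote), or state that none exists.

Head-to-head results (5 voters total):
A vs B: B wins 3–2.
A vs C: C wins 3–2.
A vs D: D wins 3–2.
B vs C: B wins 3–2.
B vs D: D wins 3–2.
C vs D: C wins 3–2.
No candidate beats all others: B beats C beats D beats B, a majority cycle.

There is no Condorcet winner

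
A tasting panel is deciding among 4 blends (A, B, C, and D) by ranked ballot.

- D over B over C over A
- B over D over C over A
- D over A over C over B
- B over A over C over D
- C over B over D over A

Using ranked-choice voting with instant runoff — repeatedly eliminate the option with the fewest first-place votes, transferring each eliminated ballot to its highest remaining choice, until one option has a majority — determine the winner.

Round 1: B 2, D 2, C 1, A 0. A has the fewest and is eliminated.
Round 2: B 2, D 2, C 1. C has the fewest and is eliminated.
Round 3: B 3, D 2. B has a majority.

B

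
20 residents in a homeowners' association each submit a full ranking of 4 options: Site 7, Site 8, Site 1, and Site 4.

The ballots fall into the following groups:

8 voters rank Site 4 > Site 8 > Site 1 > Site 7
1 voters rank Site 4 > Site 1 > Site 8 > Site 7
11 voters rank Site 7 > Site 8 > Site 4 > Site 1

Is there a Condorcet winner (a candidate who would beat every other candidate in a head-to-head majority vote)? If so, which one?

Site 7

Head-to-head results (20 voters total):
Site 7 vs Site 8: Site 7 wins 11–9.
Site 7 vs Site 1: Site 7 wins 11–9.
Site 7 vs Site 4: Site 7 wins 11–9.
Site 8 vs Site 1: Site 8 wins 19–1.
Site 8 vs Site 4: Site 8 wins 11–9.
Site 1 vs Site 4: Site 4 wins 20–0.
Site 7 beats each rival — Site 8 (11–9), Site 1 (11–9), Site 4 (11–9) — so Site 7 is the Condorcet winner.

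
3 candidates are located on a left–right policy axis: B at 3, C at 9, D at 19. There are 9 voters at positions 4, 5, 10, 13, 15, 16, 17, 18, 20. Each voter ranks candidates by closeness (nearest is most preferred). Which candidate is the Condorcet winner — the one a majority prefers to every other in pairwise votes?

With single-peaked preferences on a line, the Condorcet winner is the candidate closest to the median voter.
The median voter (position 15) is closest to D at 19.
Check: D vs B — voters closer to D: 6 of 9.

D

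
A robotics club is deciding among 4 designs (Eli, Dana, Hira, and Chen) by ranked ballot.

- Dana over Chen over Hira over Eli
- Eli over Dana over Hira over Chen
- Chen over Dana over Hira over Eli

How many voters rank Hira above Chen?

Ballots ranking Hira above Chen: 1.
Ballots ranking Chen above Hira: 2.
So 1 of 3 voters prefer Hira to Chen.

1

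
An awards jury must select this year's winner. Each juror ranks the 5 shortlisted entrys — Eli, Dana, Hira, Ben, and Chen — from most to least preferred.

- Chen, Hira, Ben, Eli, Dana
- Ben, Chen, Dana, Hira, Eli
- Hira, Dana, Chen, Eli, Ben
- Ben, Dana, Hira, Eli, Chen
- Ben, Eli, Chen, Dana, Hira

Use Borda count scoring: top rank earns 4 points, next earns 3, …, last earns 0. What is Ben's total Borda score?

14

Borda scores:
  Eli: 1 + 0 + 1 + 1 + 3 = 6
  Dana: 0 + 2 + 3 + 3 + 1 = 9
  Hira: 3 + 1 + 4 + 2 + 0 = 10
  Ben: 2 + 4 + 0 + 4 + 4 = 14
  Chen: 4 + 3 + 2 + 0 + 2 = 11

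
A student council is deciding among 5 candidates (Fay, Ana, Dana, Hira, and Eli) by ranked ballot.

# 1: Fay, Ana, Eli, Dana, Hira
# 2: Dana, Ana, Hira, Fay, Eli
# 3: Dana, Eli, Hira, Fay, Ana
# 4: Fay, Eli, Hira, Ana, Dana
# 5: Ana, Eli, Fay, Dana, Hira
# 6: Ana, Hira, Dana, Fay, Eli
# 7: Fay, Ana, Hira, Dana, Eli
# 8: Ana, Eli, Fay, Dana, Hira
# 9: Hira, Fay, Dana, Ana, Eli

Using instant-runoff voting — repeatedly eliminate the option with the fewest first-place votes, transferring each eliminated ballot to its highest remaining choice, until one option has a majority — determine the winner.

Round 1: Fay 3, Ana 3, Dana 2, Hira 1, Eli 0. Eli has the fewest and is eliminated.
Round 2: Fay 3, Ana 3, Dana 2, Hira 1. Hira has the fewest and is eliminated.
Round 3: Fay 4, Ana 3, Dana 2. Dana has the fewest and is eliminated.
Round 4: Fay 5, Ana 4. Fay has a majority.

Fay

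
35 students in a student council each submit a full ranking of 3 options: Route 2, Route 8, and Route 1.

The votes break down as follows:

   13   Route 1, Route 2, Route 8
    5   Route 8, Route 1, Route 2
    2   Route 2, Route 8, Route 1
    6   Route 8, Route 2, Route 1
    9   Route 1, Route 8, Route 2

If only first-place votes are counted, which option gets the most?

First-place vote totals:
  Route 2: 2
  Route 8: 11
  Route 1: 22
Route 1 has the most first-place votes.

Route 1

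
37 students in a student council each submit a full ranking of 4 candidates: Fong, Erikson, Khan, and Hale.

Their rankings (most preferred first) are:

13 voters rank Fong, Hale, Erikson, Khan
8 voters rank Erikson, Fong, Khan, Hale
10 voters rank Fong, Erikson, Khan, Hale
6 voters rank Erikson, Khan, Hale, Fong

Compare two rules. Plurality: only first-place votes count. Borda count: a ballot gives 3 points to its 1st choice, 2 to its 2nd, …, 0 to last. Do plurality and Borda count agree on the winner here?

Plurality first-place counts: Fong 23, Erikson 14, Khan 0, Hale 0 → Fong.
Borda totals: Fong 85, Erikson 75, Khan 30, Hale 32 → Fong.
The two rules agree on Fong.

Yes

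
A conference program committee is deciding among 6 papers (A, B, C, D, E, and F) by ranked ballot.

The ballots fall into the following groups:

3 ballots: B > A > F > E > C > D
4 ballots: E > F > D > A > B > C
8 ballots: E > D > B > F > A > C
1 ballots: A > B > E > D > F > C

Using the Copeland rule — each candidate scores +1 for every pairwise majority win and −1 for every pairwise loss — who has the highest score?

E

Pairwise results:
  A vs B: B wins 11–5.
  A vs C: A wins 16–0.
  A vs D: D wins 12–4.
  A vs E: E wins 12–4.
  A vs F: F wins 12–4.
  B vs C: B wins 16–0.
  B vs D: D wins 12–4.
  B vs E: E wins 12–4.
  B vs F: B wins 12–4.
  C vs D: D wins 13–3.
  C vs E: E wins 16–0.
  C vs F: F wins 16–0.
  D vs E: E wins 16–0.
  D vs F: D wins 9–7.
  E vs F: E wins 13–3.
Copeland scores (wins − losses):
  A: 1 − 4 = -3
  B: 3 − 2 = 1
  C: 0 − 5 = -5
  D: 4 − 1 = 3
  E: 5 − 0 = 5
  F: 2 − 3 = -1
E has the best Copeland score.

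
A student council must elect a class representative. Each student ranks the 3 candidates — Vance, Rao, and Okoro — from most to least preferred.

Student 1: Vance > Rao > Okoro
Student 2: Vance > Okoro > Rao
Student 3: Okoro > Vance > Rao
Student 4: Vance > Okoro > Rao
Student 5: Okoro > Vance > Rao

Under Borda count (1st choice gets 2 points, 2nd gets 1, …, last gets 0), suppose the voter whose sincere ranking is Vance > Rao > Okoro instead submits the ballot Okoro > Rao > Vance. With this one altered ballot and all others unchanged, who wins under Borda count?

Borda totals with the altered ballot: Vance 6, Rao 1, Okoro 8.
The switch changes the winner from Vance to Okoro.

Okoro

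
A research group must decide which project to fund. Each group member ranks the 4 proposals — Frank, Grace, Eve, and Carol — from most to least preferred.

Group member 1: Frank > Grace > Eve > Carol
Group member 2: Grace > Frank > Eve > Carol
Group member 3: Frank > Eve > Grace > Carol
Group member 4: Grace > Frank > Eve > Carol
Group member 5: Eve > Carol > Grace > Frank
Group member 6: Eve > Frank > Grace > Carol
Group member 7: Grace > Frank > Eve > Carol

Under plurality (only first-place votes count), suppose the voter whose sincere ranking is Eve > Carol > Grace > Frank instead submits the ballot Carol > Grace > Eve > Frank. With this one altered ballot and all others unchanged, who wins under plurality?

Grace

First-place totals with the altered ballot: Frank 2, Grace 3, Eve 1, Carol 1.
The winner is unchanged: still Grace.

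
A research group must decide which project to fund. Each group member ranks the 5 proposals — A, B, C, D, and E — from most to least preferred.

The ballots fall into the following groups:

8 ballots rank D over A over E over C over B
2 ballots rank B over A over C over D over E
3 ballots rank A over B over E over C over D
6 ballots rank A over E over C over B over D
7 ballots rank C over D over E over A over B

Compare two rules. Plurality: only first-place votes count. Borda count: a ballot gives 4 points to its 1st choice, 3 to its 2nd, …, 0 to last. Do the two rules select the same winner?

Yes

Plurality first-place counts: A 9, B 2, C 7, D 8, E 0 → A.
Borda totals: A 73, B 23, C 55, D 55, E 54 → A.
The two rules agree on A.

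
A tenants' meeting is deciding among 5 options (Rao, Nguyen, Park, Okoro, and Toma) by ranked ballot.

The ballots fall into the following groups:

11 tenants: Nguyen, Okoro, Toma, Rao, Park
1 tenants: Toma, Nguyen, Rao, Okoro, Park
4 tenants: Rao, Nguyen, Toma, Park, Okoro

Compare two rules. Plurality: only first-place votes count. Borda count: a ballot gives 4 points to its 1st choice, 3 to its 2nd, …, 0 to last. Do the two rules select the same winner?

Plurality first-place counts: Rao 4, Nguyen 11, Park 0, Okoro 0, Toma 1 → Nguyen.
Borda totals: Rao 29, Nguyen 59, Park 4, Okoro 34, Toma 34 → Nguyen.
The two rules agree on Nguyen.

Yes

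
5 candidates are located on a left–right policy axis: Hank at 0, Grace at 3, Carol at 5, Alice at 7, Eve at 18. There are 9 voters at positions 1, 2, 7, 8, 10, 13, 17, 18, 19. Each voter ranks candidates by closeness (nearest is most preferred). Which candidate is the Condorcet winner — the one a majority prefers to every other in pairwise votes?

Alice

With single-peaked preferences on a line, the Condorcet winner is the candidate closest to the median voter.
The median voter (position 10) is closest to Alice at 7.
Check: Alice vs Carol — voters closer to Alice: 7 of 9.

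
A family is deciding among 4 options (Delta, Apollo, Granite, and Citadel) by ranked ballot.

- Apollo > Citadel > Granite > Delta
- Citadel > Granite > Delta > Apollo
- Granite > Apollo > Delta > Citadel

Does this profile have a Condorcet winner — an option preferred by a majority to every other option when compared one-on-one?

No

Head-to-head results (3 voters total):
Delta vs Apollo: Apollo wins 2–1.
Delta vs Granite: Granite wins 3–0.
Delta vs Citadel: Citadel wins 2–1.
Apollo vs Granite: Granite wins 2–1.
Apollo vs Citadel: Apollo wins 2–1.
Granite vs Citadel: Citadel wins 2–1.
No candidate beats all others: Apollo beats Citadel beats Granite beats Apollo, a majority cycle.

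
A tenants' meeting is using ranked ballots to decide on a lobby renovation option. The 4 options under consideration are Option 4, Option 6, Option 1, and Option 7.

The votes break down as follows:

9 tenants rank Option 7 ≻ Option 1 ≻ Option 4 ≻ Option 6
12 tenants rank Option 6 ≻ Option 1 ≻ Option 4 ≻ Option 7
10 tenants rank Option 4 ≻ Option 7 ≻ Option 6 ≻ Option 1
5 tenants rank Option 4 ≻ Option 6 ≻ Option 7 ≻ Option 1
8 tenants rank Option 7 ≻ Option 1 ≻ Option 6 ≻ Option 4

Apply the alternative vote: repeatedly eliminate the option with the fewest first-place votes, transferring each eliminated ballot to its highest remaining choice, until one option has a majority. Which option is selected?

Round 1: Option 7 17, Option 4 15, Option 6 12, Option 1 0. Option 1 has the fewest and is eliminated.
Round 2: Option 7 17, Option 4 15, Option 6 12. Option 6 has the fewest and is eliminated.
Round 3: Option 4 27, Option 7 17. Option 4 has a majority.

Option 4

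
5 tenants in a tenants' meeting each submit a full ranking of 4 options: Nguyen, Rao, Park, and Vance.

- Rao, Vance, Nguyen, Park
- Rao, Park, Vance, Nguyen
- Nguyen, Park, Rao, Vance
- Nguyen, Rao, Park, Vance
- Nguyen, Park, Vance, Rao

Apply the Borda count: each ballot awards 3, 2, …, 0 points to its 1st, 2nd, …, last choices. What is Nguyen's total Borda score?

Borda scores:
  Nguyen: 1 + 0 + 3 + 3 + 3 = 10
  Rao: 3 + 3 + 1 + 2 + 0 = 9
  Park: 0 + 2 + 2 + 1 + 2 = 7
  Vance: 2 + 1 + 0 + 0 + 1 = 4

10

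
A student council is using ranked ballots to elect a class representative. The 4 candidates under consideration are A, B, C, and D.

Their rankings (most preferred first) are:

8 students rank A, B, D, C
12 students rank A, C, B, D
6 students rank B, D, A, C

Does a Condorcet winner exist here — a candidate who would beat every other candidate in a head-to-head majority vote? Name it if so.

A

Head-to-head results (26 voters total):
A vs B: A wins 20–6.
A vs C: A wins 26–0.
A vs D: A wins 20–6.
B vs C: B wins 14–12.
B vs D: B wins 26–0.
C vs D: D wins 14–12.
A beats each rival — B (20–6), C (26–0), D (20–6) — so A is the Condorcet winner.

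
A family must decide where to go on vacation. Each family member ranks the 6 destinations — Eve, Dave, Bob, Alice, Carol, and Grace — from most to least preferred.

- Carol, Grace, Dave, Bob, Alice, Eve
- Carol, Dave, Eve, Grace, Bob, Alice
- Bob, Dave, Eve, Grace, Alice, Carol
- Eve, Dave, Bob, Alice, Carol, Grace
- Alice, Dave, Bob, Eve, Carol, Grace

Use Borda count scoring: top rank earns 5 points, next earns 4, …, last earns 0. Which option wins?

Borda scores:
  Eve: 0 + 3 + 3 + 5 + 2 = 13
  Dave: 3 + 4 + 4 + 4 + 4 = 19
  Bob: 2 + 1 + 5 + 3 + 3 = 14
  Alice: 1 + 0 + 1 + 2 + 5 = 9
  Carol: 5 + 5 + 0 + 1 + 1 = 12
  Grace: 4 + 2 + 2 + 0 + 0 = 8
Dave has the highest total.

Dave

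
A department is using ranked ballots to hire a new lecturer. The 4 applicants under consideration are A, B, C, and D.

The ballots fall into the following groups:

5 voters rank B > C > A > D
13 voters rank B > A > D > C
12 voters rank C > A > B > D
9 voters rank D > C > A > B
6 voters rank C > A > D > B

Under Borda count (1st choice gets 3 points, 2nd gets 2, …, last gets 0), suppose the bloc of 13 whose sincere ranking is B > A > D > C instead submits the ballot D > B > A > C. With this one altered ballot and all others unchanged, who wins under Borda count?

C

Borda totals with the altered ballot: A 63, B 53, C 82, D 72.
The winner is unchanged: still C.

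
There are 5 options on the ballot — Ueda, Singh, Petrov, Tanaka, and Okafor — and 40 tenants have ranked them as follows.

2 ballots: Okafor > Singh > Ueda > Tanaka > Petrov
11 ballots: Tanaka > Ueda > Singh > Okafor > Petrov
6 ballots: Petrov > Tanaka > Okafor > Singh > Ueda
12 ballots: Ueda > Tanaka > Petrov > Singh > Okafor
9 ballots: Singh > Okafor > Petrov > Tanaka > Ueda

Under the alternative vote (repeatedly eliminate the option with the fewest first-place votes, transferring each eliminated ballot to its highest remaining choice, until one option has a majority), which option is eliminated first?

Round 1: Ueda 12, Tanaka 11, Singh 9, Petrov 6, Okafor 2. Okafor has the fewest and is eliminated.
Round 2: Ueda 12, Singh 11, Tanaka 11, Petrov 6. Petrov has the fewest and is eliminated.
Round 3: Tanaka 17, Ueda 12, Singh 11. Singh has the fewest and is eliminated.
Round 4: Tanaka 26, Ueda 14. Tanaka has a majority.

Okafor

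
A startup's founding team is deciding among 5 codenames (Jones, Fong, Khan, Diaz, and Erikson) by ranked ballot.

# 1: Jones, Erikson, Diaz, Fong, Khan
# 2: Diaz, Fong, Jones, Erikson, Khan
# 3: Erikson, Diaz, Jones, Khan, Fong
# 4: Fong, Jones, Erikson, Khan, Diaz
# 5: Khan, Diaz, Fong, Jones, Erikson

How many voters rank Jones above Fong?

Ballots ranking Jones above Fong: 2.
Ballots ranking Fong above Jones: 3.
So 2 of 5 voters prefer Jones to Fong.

2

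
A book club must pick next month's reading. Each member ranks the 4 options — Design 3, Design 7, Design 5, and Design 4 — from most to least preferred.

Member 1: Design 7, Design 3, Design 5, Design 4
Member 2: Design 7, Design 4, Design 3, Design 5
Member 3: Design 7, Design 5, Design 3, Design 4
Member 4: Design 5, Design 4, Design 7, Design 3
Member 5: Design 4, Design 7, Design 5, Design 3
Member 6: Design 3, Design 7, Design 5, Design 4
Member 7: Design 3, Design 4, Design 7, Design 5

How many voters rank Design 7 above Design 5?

6

Ballots ranking Design 7 above Design 5: 6.
Ballots ranking Design 5 above Design 7: 1.
So 6 of 7 voters prefer Design 7 to Design 5.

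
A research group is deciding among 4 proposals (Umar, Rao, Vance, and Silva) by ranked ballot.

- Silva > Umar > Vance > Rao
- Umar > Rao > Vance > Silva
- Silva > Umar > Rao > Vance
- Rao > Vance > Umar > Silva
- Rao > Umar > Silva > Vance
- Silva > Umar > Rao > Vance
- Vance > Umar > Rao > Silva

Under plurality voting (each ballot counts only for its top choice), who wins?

First-place vote totals:
  Umar: 1
  Rao: 2
  Vance: 1
  Silva: 3
Silva has the most first-place votes.

Silva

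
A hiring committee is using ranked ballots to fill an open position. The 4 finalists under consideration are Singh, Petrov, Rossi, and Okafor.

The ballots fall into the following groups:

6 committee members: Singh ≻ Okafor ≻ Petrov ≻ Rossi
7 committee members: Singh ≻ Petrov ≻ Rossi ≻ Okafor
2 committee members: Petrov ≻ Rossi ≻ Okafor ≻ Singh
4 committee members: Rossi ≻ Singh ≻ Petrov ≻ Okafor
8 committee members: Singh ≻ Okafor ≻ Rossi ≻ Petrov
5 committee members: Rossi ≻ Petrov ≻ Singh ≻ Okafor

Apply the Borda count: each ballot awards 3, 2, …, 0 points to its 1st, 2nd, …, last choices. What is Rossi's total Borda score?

46

Borda scores:
  Singh: 6·3 + 7·3 + 2·0 + 4·2 + 8·3 + 5·1 = 76
  Petrov: 6·1 + 7·2 + 2·3 + 4·1 + 8·0 + 5·2 = 40
  Rossi: 6·0 + 7·1 + 2·2 + 4·3 + 8·1 + 5·3 = 46
  Okafor: 6·2 + 7·0 + 2·1 + 4·0 + 8·2 + 5·0 = 30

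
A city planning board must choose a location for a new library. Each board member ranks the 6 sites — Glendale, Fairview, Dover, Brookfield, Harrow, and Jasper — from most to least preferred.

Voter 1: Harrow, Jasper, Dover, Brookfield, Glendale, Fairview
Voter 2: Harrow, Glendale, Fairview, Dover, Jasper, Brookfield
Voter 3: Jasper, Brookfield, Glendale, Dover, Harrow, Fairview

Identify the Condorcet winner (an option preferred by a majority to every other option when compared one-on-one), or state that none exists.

Harrow

Head-to-head results (3 voters total):
Glendale vs Fairview: Glendale wins 3–0.
Glendale vs Dover: Glendale wins 2–1.
Glendale vs Brookfield: Brookfield wins 2–1.
Glendale vs Harrow: Harrow wins 2–1.
Glendale vs Jasper: Jasper wins 2–1.
Fairview vs Dover: Dover wins 2–1.
Fairview vs Brookfield: Brookfield wins 2–1.
Fairview vs Harrow: Harrow wins 3–0.
Fairview vs Jasper: Jasper wins 2–1.
Dover vs Brookfield: Dover wins 2–1.
Dover vs Harrow: Harrow wins 2–1.
Dover vs Jasper: Jasper wins 2–1.
Brookfield vs Harrow: Harrow wins 2–1.
Brookfield vs Jasper: Jasper wins 3–0.
Harrow vs Jasper: Harrow wins 2–1.
Harrow beats each rival — Glendale (2–1), Fairview (3–0), Dover (2–1), Brookfield (2–1), Jasper (2–1) — so Harrow is the Condorcet winner.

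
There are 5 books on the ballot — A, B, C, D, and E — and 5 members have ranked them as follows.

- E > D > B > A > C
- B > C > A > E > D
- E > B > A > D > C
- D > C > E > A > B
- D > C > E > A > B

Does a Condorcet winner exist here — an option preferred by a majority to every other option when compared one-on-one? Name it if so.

No Condorcet winner

Head-to-head results (5 voters total):
A vs B: B wins 3–2.
A vs C: C wins 3–2.
A vs D: D wins 3–2.
A vs E: E wins 4–1.
B vs C: B wins 3–2.
B vs D: D wins 3–2.
B vs E: E wins 4–1.
C vs D: D wins 4–1.
C vs E: C wins 3–2.
D vs E: E wins 3–2.
No candidate beats all others: B beats C beats E beats B, a majority cycle.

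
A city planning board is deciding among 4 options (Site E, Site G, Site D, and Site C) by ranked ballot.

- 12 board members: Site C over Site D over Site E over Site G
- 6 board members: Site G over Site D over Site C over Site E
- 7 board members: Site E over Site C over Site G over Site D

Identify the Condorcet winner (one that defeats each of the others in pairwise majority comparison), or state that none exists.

Head-to-head results (25 voters total):
Site E vs Site G: Site E wins 19–6.
Site E vs Site D: Site D wins 18–7.
Site E vs Site C: Site C wins 18–7.
Site G vs Site D: Site G wins 13–12.
Site G vs Site C: Site C wins 19–6.
Site D vs Site C: Site C wins 19–6.
Site C beats each rival — Site E (18–7), Site G (19–6), Site D (19–6) — so Site C is the Condorcet winner.

Site C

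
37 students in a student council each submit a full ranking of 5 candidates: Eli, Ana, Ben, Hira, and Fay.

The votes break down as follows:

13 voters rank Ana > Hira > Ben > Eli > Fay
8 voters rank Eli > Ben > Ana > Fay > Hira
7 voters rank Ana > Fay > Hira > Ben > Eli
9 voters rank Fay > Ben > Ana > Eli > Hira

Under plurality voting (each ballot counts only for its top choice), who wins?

Ana

First-place vote totals:
  Eli: 8
  Ana: 20
  Ben: 0
  Hira: 0
  Fay: 9
Ana has the most first-place votes.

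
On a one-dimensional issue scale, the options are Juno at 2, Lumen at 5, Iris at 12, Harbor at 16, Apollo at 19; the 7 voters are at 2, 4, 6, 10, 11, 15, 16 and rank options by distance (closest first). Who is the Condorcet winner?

Iris

With single-peaked preferences on a line, the Condorcet winner is the candidate closest to the median voter.
The median voter (position 10) is closest to Iris at 12.
Check: Iris vs Juno — voters closer to Iris: 4 of 7.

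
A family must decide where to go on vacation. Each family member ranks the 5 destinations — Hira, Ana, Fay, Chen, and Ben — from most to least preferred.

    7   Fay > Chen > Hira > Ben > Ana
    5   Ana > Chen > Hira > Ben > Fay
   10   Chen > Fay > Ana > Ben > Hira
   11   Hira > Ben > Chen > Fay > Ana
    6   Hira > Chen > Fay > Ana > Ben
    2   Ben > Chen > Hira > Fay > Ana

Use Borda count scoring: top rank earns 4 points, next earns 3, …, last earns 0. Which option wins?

Borda scores:
  Hira: 7·2 + 5·2 + 10·0 + 11·4 + 6·4 + 2·2 = 96
  Ana: 7·0 + 5·4 + 10·2 + 11·0 + 6·1 + 2·0 = 46
  Fay: 7·4 + 5·0 + 10·3 + 11·1 + 6·2 + 2·1 = 83
  Chen: 7·3 + 5·3 + 10·4 + 11·2 + 6·3 + 2·3 = 122
  Ben: 7·1 + 5·1 + 10·1 + 11·3 + 6·0 + 2·4 = 63
Chen has the highest total.

Chen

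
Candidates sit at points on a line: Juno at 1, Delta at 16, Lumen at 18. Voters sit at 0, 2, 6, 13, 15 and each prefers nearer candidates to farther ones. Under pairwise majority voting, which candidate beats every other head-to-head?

Juno

With single-peaked preferences on a line, the Condorcet winner is the candidate closest to the median voter.
The median voter (position 6) is closest to Juno at 1.
Check: Juno vs Lumen — voters closer to Juno: 3 of 5.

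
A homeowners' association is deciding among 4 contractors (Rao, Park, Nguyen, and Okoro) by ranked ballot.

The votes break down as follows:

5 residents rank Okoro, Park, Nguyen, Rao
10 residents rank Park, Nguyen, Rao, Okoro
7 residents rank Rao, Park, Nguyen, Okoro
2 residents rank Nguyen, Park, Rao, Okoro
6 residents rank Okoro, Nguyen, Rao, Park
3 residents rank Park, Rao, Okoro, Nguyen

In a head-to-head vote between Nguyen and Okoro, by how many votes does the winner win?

Ballots ranking Nguyen above Okoro: 10+7+2 = 19.
Ballots ranking Okoro above Nguyen: 5+6+3 = 14.
Nguyen wins 19–14, a margin of 5.

5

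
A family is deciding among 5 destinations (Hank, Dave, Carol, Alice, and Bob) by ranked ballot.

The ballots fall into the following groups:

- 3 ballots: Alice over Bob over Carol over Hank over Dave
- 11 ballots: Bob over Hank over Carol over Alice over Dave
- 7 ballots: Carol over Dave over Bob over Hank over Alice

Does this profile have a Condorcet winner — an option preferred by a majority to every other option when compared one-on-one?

Yes

Head-to-head results (21 voters total):
Hank vs Dave: Hank wins 14–7.
Hank vs Carol: Hank wins 11–10.
Hank vs Alice: Hank wins 18–3.
Hank vs Bob: Bob wins 21–0.
Dave vs Carol: Carol wins 21–0.
Dave vs Alice: Alice wins 14–7.
Dave vs Bob: Bob wins 14–7.
Carol vs Alice: Carol wins 18–3.
Carol vs Bob: Bob wins 14–7.
Alice vs Bob: Bob wins 18–3.
Bob beats each rival — Hank (21–0), Dave (14–7), Carol (14–7), Alice (18–3) — so Bob is the Condorcet winner.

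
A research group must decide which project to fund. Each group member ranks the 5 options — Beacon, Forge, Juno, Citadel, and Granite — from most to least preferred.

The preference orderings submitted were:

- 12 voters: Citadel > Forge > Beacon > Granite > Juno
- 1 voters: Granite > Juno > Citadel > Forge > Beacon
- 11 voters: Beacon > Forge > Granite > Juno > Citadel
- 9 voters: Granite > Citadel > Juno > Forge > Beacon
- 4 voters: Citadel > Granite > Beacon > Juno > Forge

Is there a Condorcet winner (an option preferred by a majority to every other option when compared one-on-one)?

No

Head-to-head results (37 voters total):
Beacon vs Forge: Forge wins 22–15.
Beacon vs Juno: Beacon wins 27–10.
Beacon vs Citadel: Citadel wins 26–11.
Beacon vs Granite: Beacon wins 23–14.
Forge vs Juno: Forge wins 23–14.
Forge vs Citadel: Citadel wins 26–11.
Forge vs Granite: Forge wins 23–14.
Juno vs Citadel: Citadel wins 25–12.
Juno vs Granite: Granite wins 37–0.
Citadel vs Granite: Granite wins 21–16.
No candidate beats all others: Beacon beats Granite beats Citadel beats Beacon, a majority cycle.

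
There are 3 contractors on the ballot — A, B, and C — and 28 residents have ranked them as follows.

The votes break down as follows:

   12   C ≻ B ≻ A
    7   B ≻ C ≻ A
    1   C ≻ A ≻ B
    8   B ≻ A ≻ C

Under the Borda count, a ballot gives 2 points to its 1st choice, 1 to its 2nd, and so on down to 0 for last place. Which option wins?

Borda scores:
  A: 12·0 + 7·0 + 1 + 8·1 = 9
  B: 12·1 + 7·2 + 0 + 8·2 = 42
  C: 12·2 + 7·1 + 2 + 8·0 = 33
B has the highest total.

B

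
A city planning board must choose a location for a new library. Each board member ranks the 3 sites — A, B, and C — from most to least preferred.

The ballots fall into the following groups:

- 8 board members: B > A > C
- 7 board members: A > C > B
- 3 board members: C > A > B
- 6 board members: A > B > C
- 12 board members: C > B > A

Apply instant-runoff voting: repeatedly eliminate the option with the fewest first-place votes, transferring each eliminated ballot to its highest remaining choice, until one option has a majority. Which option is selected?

A

Round 1: C 15, A 13, B 8. B has the fewest and is eliminated.
Round 2: A 21, C 15. A has a majority.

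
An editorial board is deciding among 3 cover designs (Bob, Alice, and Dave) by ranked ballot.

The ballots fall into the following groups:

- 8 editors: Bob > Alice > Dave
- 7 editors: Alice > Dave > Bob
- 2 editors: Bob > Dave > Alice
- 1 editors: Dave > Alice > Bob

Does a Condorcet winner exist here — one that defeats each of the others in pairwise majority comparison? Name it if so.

Head-to-head results (18 voters total):
Bob vs Alice: Bob wins 10–8.
Bob vs Dave: Bob wins 10–8.
Alice vs Dave: Alice wins 15–3.
Bob beats each rival — Alice (10–8), Dave (10–8) — so Bob is the Condorcet winner.

Bob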